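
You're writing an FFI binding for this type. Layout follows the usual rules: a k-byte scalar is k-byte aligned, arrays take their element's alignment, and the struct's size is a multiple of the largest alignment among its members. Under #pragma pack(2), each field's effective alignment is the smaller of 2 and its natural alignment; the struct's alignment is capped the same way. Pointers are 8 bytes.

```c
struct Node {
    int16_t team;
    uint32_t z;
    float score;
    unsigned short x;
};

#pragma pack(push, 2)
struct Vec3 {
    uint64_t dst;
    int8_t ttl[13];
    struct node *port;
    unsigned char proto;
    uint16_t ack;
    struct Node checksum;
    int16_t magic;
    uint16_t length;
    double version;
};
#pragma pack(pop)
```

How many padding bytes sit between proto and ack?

Node: team at 0 (size 2, align 2) → ends 2; pad 2 to align 4 for z; z at 4 (size 4, align 4) → ends 8; score at 8 (size 4, align 4) → ends 12; x at 12 (size 2, align 2) → ends 14; tail pad 2 to reach multiple of 4; total 16 bytes, alignment 4
dst at 0 (size 8, align 2) → ends 8
ttl at 8 (size 13, align 1) → ends 21
pad 1 to align 2 for port
port at 22 (size 8, align 2) → ends 30
proto at 30 (size 1, align 1) → ends 31
pad 1 to align 2 for ack
ack at 32 (size 2, align 2) → ends 34

1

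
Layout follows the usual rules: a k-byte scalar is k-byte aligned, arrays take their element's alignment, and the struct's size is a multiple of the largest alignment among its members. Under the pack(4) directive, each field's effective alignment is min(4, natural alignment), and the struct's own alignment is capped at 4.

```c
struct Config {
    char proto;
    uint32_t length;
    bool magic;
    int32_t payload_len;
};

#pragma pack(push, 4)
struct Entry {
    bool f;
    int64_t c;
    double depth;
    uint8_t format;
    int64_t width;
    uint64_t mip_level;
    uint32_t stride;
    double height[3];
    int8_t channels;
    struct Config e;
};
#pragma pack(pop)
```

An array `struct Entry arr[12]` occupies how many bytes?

Config: 0..1  proto  (1B, 1-aligned); 1..4  -- padding (3B); 4..8  length  (4B, 4-aligned); 8..9  magic  (1B, 1-aligned); 9..12  -- padding (3B); 12..16  payload_len  (4B, 4-aligned); sizeof = 16, alignof = 4
0..1  f  (1B, 1-aligned)
1..4  -- padding (3B)
4..12  c  (8B, 4-aligned)
12..20  depth  (8B, 4-aligned)
20..21  format  (1B, 1-aligned)
21..24  -- padding (3B)
24..32  width  (8B, 4-aligned)
32..40  mip_level  (8B, 4-aligned)
40..44  stride  (4B, 4-aligned)
44..68  height  (24B, 4-aligned)
68..69  channels  (1B, 1-aligned)
69..72  -- padding (3B)
72..88  e  (16B, 4-aligned)
sizeof = 88, alignof = 4
array of 12: 12 × 88 = 1056

1056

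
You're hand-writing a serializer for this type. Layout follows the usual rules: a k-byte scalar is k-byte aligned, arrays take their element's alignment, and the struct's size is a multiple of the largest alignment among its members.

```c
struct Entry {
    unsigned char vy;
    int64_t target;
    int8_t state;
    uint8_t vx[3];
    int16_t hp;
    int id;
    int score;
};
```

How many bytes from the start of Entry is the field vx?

0..1  vy  (1B, 1-aligned)
1..8  -- padding (7B)
8..16  target  (8B, 8-aligned)
16..17  state  (1B, 1-aligned)
17..20  vx  (3B, 1-aligned)

17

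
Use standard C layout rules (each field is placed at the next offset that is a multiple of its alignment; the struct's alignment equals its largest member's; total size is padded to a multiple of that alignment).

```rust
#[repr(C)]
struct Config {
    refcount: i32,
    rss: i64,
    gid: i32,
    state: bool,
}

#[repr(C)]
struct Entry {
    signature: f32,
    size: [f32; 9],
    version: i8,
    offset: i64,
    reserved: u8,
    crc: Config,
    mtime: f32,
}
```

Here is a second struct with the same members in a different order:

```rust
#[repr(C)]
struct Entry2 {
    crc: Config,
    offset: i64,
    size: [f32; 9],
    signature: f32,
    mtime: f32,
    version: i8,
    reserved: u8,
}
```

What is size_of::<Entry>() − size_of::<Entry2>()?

Config: 0..4  refcount  (4B, 4-aligned); 4..8  -- padding (4B); 8..16  rss  (8B, 8-aligned); 16..20  gid  (4B, 4-aligned); 20..21  state  (1B, 1-aligned); 21..24  -- tail padding (3B); sizeof = 24, alignof = 8
0..4  signature  (4B, 4-aligned)
4..40  size  (36B, 4-aligned)
40..41  version  (1B, 1-aligned)
41..48  -- padding (7B)
48..56  offset  (8B, 8-aligned)
56..57  reserved  (1B, 1-aligned)
57..64  -- padding (7B)
64..88  crc  (24B, 8-aligned)
88..92  mtime  (4B, 4-aligned)
92..96  -- tail padding (4B)
sizeof = 96, alignof = 8
— Entry2 —
0..24  crc  (24B, 8-aligned)
24..32  offset  (8B, 8-aligned)
32..68  size  (36B, 4-aligned)
68..72  signature  (4B, 4-aligned)
72..76  mtime  (4B, 4-aligned)
76..77  version  (1B, 1-aligned)
77..78  reserved  (1B, 1-aligned)
78..80  -- tail padding (2B)
sizeof = 80, alignof = 8
96 − 80 = 16

16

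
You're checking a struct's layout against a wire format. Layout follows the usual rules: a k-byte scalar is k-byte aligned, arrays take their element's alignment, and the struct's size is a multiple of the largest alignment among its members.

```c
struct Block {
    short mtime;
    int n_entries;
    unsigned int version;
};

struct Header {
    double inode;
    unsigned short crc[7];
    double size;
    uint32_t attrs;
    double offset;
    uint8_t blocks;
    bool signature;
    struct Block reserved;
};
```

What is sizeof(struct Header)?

64

Block: 0..2  mtime  (2B, 2-aligned); 2..4  -- padding (2B); 4..8  n_entries  (4B, 4-aligned); 8..12  version  (4B, 4-aligned); sizeof = 12, alignof = 4
0..8  inode  (8B, 8-aligned)
8..22  crc  (14B, 2-aligned)
22..24  -- padding (2B)
24..32  size  (8B, 8-aligned)
32..36  attrs  (4B, 4-aligned)
36..40  -- padding (4B)
40..48  offset  (8B, 8-aligned)
48..49  blocks  (1B, 1-aligned)
49..50  signature  (1B, 1-aligned)
50..52  -- padding (2B)
52..64  reserved  (12B, 4-aligned)
sizeof = 64, alignof = 8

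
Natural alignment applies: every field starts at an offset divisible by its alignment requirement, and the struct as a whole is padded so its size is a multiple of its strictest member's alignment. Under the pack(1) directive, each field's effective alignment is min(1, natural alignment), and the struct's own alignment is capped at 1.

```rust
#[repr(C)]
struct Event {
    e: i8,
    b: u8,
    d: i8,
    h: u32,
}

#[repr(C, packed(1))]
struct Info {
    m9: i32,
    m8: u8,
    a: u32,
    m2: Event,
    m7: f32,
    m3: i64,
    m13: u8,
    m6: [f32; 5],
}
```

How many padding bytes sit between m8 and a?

Event: 0..1  e  (1B, 1-aligned); 1..2  b  (1B, 1-aligned); 2..3  d  (1B, 1-aligned); 3..4  -- padding (1B); 4..8  h  (4B, 4-aligned); sizeof = 8, alignof = 4
0..4  m9  (4B, 1-aligned)
4..5  m8  (1B, 1-aligned)
5..9  a  (4B, 1-aligned)

0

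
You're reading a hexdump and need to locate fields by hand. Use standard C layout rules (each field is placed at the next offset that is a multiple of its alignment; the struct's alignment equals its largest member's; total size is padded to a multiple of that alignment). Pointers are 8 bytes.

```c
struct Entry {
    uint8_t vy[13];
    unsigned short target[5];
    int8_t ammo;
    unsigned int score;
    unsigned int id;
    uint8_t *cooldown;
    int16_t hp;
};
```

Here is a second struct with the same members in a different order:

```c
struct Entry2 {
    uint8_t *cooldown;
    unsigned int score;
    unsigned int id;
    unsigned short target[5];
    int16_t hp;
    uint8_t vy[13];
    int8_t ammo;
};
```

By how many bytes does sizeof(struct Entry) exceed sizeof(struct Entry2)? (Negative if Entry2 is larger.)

8

0..13  vy  (13B, 1-aligned)
13..14  -- padding (1B)
14..24  target  (10B, 2-aligned)
24..25  ammo  (1B, 1-aligned)
25..28  -- padding (3B)
28..32  score  (4B, 4-aligned)
32..36  id  (4B, 4-aligned)
36..40  -- padding (4B)
40..48  cooldown  (8B, 8-aligned)
48..50  hp  (2B, 2-aligned)
50..56  -- tail padding (6B)
sizeof = 56, alignof = 8
— Entry2 —
0..8  cooldown  (8B, 8-aligned)
8..12  score  (4B, 4-aligned)
12..16  id  (4B, 4-aligned)
16..26  target  (10B, 2-aligned)
26..28  hp  (2B, 2-aligned)
28..41  vy  (13B, 1-aligned)
41..42  ammo  (1B, 1-aligned)
42..48  -- tail padding (6B)
sizeof = 48, alignof = 8
56 − 48 = 8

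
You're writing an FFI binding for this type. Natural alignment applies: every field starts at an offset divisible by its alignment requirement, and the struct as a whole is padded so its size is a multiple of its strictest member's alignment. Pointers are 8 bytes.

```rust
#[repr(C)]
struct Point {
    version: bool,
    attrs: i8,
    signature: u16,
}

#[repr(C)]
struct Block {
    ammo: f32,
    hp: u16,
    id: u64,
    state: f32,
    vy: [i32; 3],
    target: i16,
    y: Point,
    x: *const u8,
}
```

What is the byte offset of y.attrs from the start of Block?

Point: version at 0 (size 1, align 1) → ends 1; attrs at 1 (size 1, align 1) → ends 2; signature at 2 (size 2, align 2) → ends 4; total 4 bytes, alignment 2
ammo at 0 (size 4, align 4) → ends 4
hp at 4 (size 2, align 2) → ends 6
pad 2 to align 8 for id
id at 8 (size 8, align 8) → ends 16
state at 16 (size 4, align 4) → ends 20
vy at 20 (size 12, align 4) → ends 32
target at 32 (size 2, align 2) → ends 34
y at 34 (size 4, align 2) → ends 38
within Point: attrs at 1
34 + 1 = 35

35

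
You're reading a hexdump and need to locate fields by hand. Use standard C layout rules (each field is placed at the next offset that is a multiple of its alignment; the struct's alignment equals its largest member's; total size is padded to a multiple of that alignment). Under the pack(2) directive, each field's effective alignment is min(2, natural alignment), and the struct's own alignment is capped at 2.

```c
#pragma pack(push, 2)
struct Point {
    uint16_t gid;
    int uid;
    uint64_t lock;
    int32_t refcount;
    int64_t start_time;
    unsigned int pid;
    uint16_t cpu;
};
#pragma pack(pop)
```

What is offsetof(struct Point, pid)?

26

@0: gid [2B, align 2] → 2
@2: uid [4B, align 2] → 6
@6: lock [8B, align 2] → 14
@14: refcount [4B, align 2] → 18
@18: start_time [8B, align 2] → 26
@26: pid [4B, align 2] → 30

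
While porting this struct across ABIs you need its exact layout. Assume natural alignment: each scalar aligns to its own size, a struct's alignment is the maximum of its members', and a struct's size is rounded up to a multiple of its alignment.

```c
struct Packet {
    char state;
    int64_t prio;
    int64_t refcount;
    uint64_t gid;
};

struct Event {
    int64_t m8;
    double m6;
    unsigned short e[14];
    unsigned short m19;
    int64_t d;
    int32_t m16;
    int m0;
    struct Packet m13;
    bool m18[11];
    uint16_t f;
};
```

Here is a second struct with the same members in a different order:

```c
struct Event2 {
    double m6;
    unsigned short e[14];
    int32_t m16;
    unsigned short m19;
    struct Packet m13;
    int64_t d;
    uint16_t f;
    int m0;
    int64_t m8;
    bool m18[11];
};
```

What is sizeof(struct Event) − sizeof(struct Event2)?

Packet: 0..1  state  (1B, 1-aligned); 1..8  -- padding (7B); 8..16  prio  (8B, 8-aligned); 16..24  refcount  (8B, 8-aligned); 24..32  gid  (8B, 8-aligned); sizeof = 32, alignof = 8
0..8  m8  (8B, 8-aligned)
8..16  m6  (8B, 8-aligned)
16..44  e  (28B, 2-aligned)
44..46  m19  (2B, 2-aligned)
46..48  -- padding (2B)
48..56  d  (8B, 8-aligned)
56..60  m16  (4B, 4-aligned)
60..64  m0  (4B, 4-aligned)
64..96  m13  (32B, 8-aligned)
96..107  m18  (11B, 1-aligned)
107..108  -- padding (1B)
108..110  f  (2B, 2-aligned)
110..112  -- tail padding (2B)
sizeof = 112, alignof = 8
— Event2 —
0..8  m6  (8B, 8-aligned)
8..36  e  (28B, 2-aligned)
36..40  m16  (4B, 4-aligned)
40..42  m19  (2B, 2-aligned)
42..48  -- padding (6B)
48..80  m13  (32B, 8-aligned)
80..88  d  (8B, 8-aligned)
88..90  f  (2B, 2-aligned)
90..92  -- padding (2B)
92..96  m0  (4B, 4-aligned)
96..104  m8  (8B, 8-aligned)
104..115  m18  (11B, 1-aligned)
115..120  -- tail padding (5B)
sizeof = 120, alignof = 8
112 − 120 = -8

-8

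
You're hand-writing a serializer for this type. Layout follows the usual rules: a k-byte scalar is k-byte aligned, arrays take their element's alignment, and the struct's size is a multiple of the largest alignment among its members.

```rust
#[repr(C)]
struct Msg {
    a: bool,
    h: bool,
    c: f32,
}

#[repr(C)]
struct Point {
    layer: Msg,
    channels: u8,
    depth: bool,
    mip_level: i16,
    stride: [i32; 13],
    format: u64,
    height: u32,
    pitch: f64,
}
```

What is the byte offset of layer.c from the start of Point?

Msg: 0..1  a  (1B, 1-aligned); 1..2  h  (1B, 1-aligned); 2..4  -- padding (2B); 4..8  c  (4B, 4-aligned); sizeof = 8, alignof = 4
0..8  layer  (8B, 4-aligned)
within Msg: c at 4
0 + 4 = 4

4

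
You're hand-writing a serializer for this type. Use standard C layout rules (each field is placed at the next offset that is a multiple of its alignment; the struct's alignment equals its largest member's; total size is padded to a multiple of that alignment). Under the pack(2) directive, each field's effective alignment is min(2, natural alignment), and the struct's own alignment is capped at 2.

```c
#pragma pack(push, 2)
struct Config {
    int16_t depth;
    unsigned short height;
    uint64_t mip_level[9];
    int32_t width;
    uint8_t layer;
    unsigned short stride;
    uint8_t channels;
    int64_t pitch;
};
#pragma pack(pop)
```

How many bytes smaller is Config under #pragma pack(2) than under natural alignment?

natural layout:
  @0: depth [2B, align 2] → 2
  @2: height [2B, align 2] → 4
  +4 pad (align 8)
  @8: mip_level [72B, align 8] → 80
  @80: width [4B, align 4] → 84
  @84: layer [1B, align 1] → 85
  +1 pad (align 2)
  @86: stride [2B, align 2] → 88
  @88: channels [1B, align 1] → 89
  +7 pad (align 8)
  @96: pitch [8B, align 8] → 104
  size 104, align 8
packed(2) layout:
  @0: depth [2B, align 2] → 2
  @2: height [2B, align 2] → 4
  @4: mip_level [72B, align 2] → 76
  @76: width [4B, align 2] → 80
  @80: layer [1B, align 1] → 81
  +1 pad (align 2)
  @82: stride [2B, align 2] → 84
  @84: channels [1B, align 1] → 85
  +1 pad (align 2)
  @86: pitch [8B, align 2] → 94
  size 94, align 2
104 − 94 = 10

10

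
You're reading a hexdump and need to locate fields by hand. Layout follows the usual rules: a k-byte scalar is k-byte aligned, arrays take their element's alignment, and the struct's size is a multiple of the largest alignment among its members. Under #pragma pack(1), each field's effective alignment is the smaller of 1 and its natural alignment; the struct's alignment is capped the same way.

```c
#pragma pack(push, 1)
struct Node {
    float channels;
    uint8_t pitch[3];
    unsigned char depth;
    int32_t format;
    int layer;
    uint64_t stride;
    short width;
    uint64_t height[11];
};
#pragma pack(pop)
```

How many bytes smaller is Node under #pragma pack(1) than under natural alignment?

6

natural layout:
  0..4  channels  (4B, 4-aligned)
  4..7  pitch  (3B, 1-aligned)
  7..8  depth  (1B, 1-aligned)
  8..12  format  (4B, 4-aligned)
  12..16  layer  (4B, 4-aligned)
  16..24  stride  (8B, 8-aligned)
  24..26  width  (2B, 2-aligned)
  26..32  -- padding (6B)
  32..120  height  (88B, 8-aligned)
  sizeof = 120, alignof = 8
packed(1) layout:
  0..4  channels  (4B, 1-aligned)
  4..7  pitch  (3B, 1-aligned)
  7..8  depth  (1B, 1-aligned)
  8..12  format  (4B, 1-aligned)
  12..16  layer  (4B, 1-aligned)
  16..24  stride  (8B, 1-aligned)
  24..26  width  (2B, 1-aligned)
  26..114  height  (88B, 1-aligned)
  sizeof = 114, alignof = 1
120 − 114 = 6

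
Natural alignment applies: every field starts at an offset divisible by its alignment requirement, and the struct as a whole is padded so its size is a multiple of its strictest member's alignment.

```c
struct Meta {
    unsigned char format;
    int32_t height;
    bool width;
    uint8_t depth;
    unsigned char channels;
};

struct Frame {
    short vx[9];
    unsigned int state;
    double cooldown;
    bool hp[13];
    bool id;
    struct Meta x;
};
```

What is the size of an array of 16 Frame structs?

Meta: 0..1  format  (1B, 1-aligned); 1..4  -- padding (3B); 4..8  height  (4B, 4-aligned); 8..9  width  (1B, 1-aligned); 9..10  depth  (1B, 1-aligned); 10..11  channels  (1B, 1-aligned); 11..12  -- tail padding (1B); sizeof = 12, alignof = 4
0..18  vx  (18B, 2-aligned)
18..20  -- padding (2B)
20..24  state  (4B, 4-aligned)
24..32  cooldown  (8B, 8-aligned)
32..45  hp  (13B, 1-aligned)
45..46  id  (1B, 1-aligned)
46..48  -- padding (2B)
48..60  x  (12B, 4-aligned)
60..64  -- tail padding (4B)
sizeof = 64, alignof = 8
array of 16: 16 × 64 = 1024

1024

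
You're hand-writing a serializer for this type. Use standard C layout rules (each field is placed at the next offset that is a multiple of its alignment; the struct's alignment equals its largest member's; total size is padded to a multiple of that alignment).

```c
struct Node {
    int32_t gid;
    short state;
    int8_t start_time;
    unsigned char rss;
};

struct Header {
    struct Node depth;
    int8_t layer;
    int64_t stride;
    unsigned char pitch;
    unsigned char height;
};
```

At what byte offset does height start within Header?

Node: gid at 0 (size 4, align 4) → ends 4; state at 4 (size 2, align 2) → ends 6; start_time at 6 (size 1, align 1) → ends 7; rss at 7 (size 1, align 1) → ends 8; total 8 bytes, alignment 4
depth at 0 (size 8, align 4) → ends 8
layer at 8 (size 1, align 1) → ends 9
pad 7 to align 8 for stride
stride at 16 (size 8, align 8) → ends 24
pitch at 24 (size 1, align 1) → ends 25
height at 25 (size 1, align 1) → ends 26

25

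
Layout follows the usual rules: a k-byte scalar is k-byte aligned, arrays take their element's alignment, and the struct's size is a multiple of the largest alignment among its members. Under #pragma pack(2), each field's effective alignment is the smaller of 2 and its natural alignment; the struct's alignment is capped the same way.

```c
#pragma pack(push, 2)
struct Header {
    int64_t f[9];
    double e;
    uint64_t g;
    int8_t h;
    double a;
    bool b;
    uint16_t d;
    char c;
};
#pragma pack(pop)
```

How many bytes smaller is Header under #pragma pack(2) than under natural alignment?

natural layout:
  @0: f [72B, align 8] → 72
  @72: e [8B, align 8] → 80
  @80: g [8B, align 8] → 88
  @88: h [1B, align 1] → 89
  +7 pad (align 8)
  @96: a [8B, align 8] → 104
  @104: b [1B, align 1] → 105
  +1 pad (align 2)
  @106: d [2B, align 2] → 108
  @108: c [1B, align 1] → 109
  +3 tail pad (align 8)
  size 112, align 8
packed(2) layout:
  @0: f [72B, align 2] → 72
  @72: e [8B, align 2] → 80
  @80: g [8B, align 2] → 88
  @88: h [1B, align 1] → 89
  +1 pad (align 2)
  @90: a [8B, align 2] → 98
  @98: b [1B, align 1] → 99
  +1 pad (align 2)
  @100: d [2B, align 2] → 102
  @102: c [1B, align 1] → 103
  +1 tail pad (align 2)
  size 104, align 2
112 − 104 = 8

8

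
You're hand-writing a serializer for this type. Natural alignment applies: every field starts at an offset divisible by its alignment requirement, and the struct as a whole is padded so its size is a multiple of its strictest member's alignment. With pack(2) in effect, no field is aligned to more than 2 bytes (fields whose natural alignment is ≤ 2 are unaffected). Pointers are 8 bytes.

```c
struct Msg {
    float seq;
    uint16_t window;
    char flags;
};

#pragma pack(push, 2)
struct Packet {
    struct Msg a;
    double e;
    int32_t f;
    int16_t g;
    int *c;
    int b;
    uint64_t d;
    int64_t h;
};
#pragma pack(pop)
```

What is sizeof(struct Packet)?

50 bytes

Msg: 0..4  seq  (4B, 4-aligned); 4..6  window  (2B, 2-aligned); 6..7  flags  (1B, 1-aligned); 7..8  -- tail padding (1B); sizeof = 8, alignof = 4
0..8  a  (8B, 2-aligned)
8..16  e  (8B, 2-aligned)
16..20  f  (4B, 2-aligned)
20..22  g  (2B, 2-aligned)
22..30  c  (8B, 2-aligned)
30..34  b  (4B, 2-aligned)
34..42  d  (8B, 2-aligned)
42..50  h  (8B, 2-aligned)
sizeof = 50, alignof = 2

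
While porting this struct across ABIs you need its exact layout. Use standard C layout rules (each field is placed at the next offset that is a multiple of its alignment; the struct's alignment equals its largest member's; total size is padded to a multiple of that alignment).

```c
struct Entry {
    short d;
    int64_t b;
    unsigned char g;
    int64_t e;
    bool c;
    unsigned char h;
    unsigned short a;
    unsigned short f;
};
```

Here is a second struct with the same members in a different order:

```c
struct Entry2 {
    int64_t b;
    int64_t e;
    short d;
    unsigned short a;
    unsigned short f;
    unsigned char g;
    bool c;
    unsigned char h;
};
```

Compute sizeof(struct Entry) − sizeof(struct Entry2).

8

0..2  d  (2B, 2-aligned)
2..8  -- padding (6B)
8..16  b  (8B, 8-aligned)
16..17  g  (1B, 1-aligned)
17..24  -- padding (7B)
24..32  e  (8B, 8-aligned)
32..33  c  (1B, 1-aligned)
33..34  h  (1B, 1-aligned)
34..36  a  (2B, 2-aligned)
36..38  f  (2B, 2-aligned)
38..40  -- tail padding (2B)
sizeof = 40, alignof = 8
— Entry2 —
0..8  b  (8B, 8-aligned)
8..16  e  (8B, 8-aligned)
16..18  d  (2B, 2-aligned)
18..20  a  (2B, 2-aligned)
20..22  f  (2B, 2-aligned)
22..23  g  (1B, 1-aligned)
23..24  c  (1B, 1-aligned)
24..25  h  (1B, 1-aligned)
25..32  -- tail padding (7B)
sizeof = 32, alignof = 8
40 − 32 = 8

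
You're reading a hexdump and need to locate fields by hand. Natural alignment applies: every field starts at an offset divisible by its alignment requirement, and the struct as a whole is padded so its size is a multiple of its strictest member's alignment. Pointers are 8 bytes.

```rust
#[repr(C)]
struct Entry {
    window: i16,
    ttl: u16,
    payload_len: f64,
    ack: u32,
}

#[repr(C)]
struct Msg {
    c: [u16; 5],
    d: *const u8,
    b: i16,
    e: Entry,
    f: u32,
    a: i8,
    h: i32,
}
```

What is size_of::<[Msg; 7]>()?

Entry: 0..2  window  (2B, 2-aligned); 2..4  ttl  (2B, 2-aligned); 4..8  -- padding (4B); 8..16  payload_len  (8B, 8-aligned); 16..20  ack  (4B, 4-aligned); 20..24  -- tail padding (4B); sizeof = 24, alignof = 8
0..10  c  (10B, 2-aligned)
10..16  -- padding (6B)
16..24  d  (8B, 8-aligned)
24..26  b  (2B, 2-aligned)
26..32  -- padding (6B)
32..56  e  (24B, 8-aligned)
56..60  f  (4B, 4-aligned)
60..61  a  (1B, 1-aligned)
61..64  -- padding (3B)
64..68  h  (4B, 4-aligned)
68..72  -- tail padding (4B)
sizeof = 72, alignof = 8
array of 7: 7 × 72 = 504

504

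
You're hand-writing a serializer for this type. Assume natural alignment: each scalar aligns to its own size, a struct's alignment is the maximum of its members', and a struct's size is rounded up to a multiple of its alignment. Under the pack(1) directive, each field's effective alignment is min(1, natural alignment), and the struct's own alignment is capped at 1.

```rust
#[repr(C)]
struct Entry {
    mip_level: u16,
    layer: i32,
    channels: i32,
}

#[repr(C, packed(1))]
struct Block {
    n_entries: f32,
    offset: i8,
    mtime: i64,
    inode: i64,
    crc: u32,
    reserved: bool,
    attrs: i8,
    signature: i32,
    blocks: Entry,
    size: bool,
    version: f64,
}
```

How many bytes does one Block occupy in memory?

52 bytes

Entry: 0..2  mip_level  (2B, 2-aligned); 2..4  -- padding (2B); 4..8  layer  (4B, 4-aligned); 8..12  channels  (4B, 4-aligned); sizeof = 12, alignof = 4
0..4  n_entries  (4B, 1-aligned)
4..5  offset  (1B, 1-aligned)
5..13  mtime  (8B, 1-aligned)
13..21  inode  (8B, 1-aligned)
21..25  crc  (4B, 1-aligned)
25..26  reserved  (1B, 1-aligned)
26..27  attrs  (1B, 1-aligned)
27..31  signature  (4B, 1-aligned)
31..43  blocks  (12B, 1-aligned)
43..44  size  (1B, 1-aligned)
44..52  version  (8B, 1-aligned)
sizeof = 52, alignof = 1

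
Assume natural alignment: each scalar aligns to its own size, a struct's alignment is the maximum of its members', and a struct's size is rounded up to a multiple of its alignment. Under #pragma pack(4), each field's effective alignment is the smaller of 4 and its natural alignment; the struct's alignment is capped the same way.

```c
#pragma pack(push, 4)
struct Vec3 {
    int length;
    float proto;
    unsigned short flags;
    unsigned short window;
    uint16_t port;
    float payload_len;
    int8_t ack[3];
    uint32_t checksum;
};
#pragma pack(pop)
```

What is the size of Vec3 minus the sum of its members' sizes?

3

@0: length [4B, align 4] → 4
@4: proto [4B, align 4] → 8
@8: flags [2B, align 2] → 10
@10: window [2B, align 2] → 12
@12: port [2B, align 2] → 14
+2 pad (align 4)
@16: payload_len [4B, align 4] → 20
@20: ack [3B, align 1] → 23
+1 pad (align 4)
@24: checksum [4B, align 4] → 28
size 28, align 4
data bytes 25, size 28 → padding 3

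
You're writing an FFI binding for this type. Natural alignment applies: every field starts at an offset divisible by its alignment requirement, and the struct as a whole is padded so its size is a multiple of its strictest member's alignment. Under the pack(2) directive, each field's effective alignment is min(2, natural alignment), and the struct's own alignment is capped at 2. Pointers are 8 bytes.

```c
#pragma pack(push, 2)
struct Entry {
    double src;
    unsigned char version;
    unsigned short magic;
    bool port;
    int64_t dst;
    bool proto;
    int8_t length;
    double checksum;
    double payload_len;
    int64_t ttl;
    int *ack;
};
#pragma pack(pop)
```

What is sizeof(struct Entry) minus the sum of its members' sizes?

2

0..8  src  (8B, 2-aligned)
8..9  version  (1B, 1-aligned)
9..10  -- padding (1B)
10..12  magic  (2B, 2-aligned)
12..13  port  (1B, 1-aligned)
13..14  -- padding (1B)
14..22  dst  (8B, 2-aligned)
22..23  proto  (1B, 1-aligned)
23..24  length  (1B, 1-aligned)
24..32  checksum  (8B, 2-aligned)
32..40  payload_len  (8B, 2-aligned)
40..48  ttl  (8B, 2-aligned)
48..56  ack  (8B, 2-aligned)
sizeof = 56, alignof = 2
data bytes 54, size 56 → padding 2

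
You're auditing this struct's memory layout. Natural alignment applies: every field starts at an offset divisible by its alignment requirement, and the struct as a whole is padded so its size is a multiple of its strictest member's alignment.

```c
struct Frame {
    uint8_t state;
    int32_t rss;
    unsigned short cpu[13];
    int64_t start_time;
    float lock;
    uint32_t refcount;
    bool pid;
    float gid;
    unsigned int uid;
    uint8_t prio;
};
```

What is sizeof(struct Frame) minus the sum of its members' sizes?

15

@0: state [1B, align 1] → 1
+3 pad (align 4)
@4: rss [4B, align 4] → 8
@8: cpu [26B, align 2] → 34
+6 pad (align 8)
@40: start_time [8B, align 8] → 48
@48: lock [4B, align 4] → 52
@52: refcount [4B, align 4] → 56
@56: pid [1B, align 1] → 57
+3 pad (align 4)
@60: gid [4B, align 4] → 64
@64: uid [4B, align 4] → 68
@68: prio [1B, align 1] → 69
+3 tail pad (align 8)
size 72, align 8
data bytes 57, size 72 → padding 15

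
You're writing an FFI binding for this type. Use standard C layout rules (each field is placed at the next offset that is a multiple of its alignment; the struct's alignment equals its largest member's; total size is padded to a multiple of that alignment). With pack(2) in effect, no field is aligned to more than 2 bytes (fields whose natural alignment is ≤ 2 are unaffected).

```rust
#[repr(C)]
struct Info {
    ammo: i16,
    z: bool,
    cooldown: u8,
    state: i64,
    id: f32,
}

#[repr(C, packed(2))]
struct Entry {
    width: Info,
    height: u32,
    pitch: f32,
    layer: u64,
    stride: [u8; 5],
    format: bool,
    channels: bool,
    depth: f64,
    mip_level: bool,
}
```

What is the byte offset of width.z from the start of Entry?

Info: @0: ammo [2B, align 2] → 2; @2: z [1B, align 1] → 3; @3: cooldown [1B, align 1] → 4; +4 pad (align 8); @8: state [8B, align 8] → 16; @16: id [4B, align 4] → 20; +4 tail pad (align 8); size 24, align 8
@0: width [24B, align 2] → 24
within Info: z at 2
0 + 2 = 2

2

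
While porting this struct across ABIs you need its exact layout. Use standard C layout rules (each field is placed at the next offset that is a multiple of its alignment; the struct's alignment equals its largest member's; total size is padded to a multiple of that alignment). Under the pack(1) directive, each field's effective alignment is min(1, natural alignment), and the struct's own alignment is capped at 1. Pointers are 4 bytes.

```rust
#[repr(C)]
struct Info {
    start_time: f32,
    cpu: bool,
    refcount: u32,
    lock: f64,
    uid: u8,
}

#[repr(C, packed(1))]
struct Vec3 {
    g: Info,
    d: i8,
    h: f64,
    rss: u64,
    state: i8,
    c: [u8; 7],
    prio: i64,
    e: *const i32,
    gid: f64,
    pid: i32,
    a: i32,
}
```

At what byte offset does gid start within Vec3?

69

Info: 0..4  start_time  (4B, 4-aligned); 4..5  cpu  (1B, 1-aligned); 5..8  -- padding (3B); 8..12  refcount  (4B, 4-aligned); 12..16  -- padding (4B); 16..24  lock  (8B, 8-aligned); 24..25  uid  (1B, 1-aligned); 25..32  -- tail padding (7B); sizeof = 32, alignof = 8
0..32  g  (32B, 1-aligned)
32..33  d  (1B, 1-aligned)
33..41  h  (8B, 1-aligned)
41..49  rss  (8B, 1-aligned)
49..50  state  (1B, 1-aligned)
50..57  c  (7B, 1-aligned)
57..65  prio  (8B, 1-aligned)
65..69  e  (4B, 1-aligned)
69..77  gid  (8B, 1-aligned)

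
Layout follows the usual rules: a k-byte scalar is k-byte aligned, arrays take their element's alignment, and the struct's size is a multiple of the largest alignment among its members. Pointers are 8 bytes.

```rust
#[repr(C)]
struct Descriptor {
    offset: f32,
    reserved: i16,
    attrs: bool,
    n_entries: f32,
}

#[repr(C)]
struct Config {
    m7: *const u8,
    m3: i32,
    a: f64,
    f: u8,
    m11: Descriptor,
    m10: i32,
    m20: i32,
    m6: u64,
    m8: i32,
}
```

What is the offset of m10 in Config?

Descriptor: @0: offset [4B, align 4] → 4; @4: reserved [2B, align 2] → 6; @6: attrs [1B, align 1] → 7; +1 pad (align 4); @8: n_entries [4B, align 4] → 12; size 12, align 4
@0: m7 [8B, align 8] → 8
@8: m3 [4B, align 4] → 12
+4 pad (align 8)
@16: a [8B, align 8] → 24
@24: f [1B, align 1] → 25
+3 pad (align 4)
@28: m11 [12B, align 4] → 40
@40: m10 [4B, align 4] → 44

40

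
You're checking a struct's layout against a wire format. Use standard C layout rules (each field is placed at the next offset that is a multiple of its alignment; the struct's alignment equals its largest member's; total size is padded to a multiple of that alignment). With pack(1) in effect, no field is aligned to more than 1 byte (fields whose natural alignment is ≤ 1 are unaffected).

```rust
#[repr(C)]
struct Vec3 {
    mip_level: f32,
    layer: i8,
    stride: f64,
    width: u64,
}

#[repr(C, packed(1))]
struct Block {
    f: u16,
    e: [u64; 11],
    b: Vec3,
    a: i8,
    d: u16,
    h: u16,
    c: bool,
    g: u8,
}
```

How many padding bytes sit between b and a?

0

Vec3: @0: mip_level [4B, align 4] → 4; @4: layer [1B, align 1] → 5; +3 pad (align 8); @8: stride [8B, align 8] → 16; @16: width [8B, align 8] → 24; size 24, align 8
@0: f [2B, align 1] → 2
@2: e [88B, align 1] → 90
@90: b [24B, align 1] → 114
@114: a [1B, align 1] → 115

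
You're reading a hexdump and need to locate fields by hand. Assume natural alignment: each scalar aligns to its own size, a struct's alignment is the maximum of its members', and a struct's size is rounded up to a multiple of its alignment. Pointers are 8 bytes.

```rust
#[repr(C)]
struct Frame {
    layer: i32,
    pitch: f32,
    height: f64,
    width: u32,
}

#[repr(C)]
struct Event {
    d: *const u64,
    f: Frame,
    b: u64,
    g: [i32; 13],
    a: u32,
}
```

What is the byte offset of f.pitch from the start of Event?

Frame: 0..4  layer  (4B, 4-aligned); 4..8  pitch  (4B, 4-aligned); 8..16  height  (8B, 8-aligned); 16..20  width  (4B, 4-aligned); 20..24  -- tail padding (4B); sizeof = 24, alignof = 8
0..8  d  (8B, 8-aligned)
8..32  f  (24B, 8-aligned)
within Frame: pitch at 4
8 + 4 = 12

12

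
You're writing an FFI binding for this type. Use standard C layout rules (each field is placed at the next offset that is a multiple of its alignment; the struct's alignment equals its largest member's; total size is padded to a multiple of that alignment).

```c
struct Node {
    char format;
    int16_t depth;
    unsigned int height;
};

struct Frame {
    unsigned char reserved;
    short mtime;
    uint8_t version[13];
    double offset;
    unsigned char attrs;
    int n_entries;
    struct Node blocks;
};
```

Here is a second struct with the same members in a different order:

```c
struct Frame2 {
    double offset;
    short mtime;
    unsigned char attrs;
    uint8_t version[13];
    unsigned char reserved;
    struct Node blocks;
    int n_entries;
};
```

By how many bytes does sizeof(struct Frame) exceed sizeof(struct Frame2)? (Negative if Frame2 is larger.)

8

Node: format at 0 (size 1, align 1) → ends 1; pad 1 to align 2 for depth; depth at 2 (size 2, align 2) → ends 4; height at 4 (size 4, align 4) → ends 8; total 8 bytes, alignment 4
reserved at 0 (size 1, align 1) → ends 1
pad 1 to align 2 for mtime
mtime at 2 (size 2, align 2) → ends 4
version at 4 (size 13, align 1) → ends 17
pad 7 to align 8 for offset
offset at 24 (size 8, align 8) → ends 32
attrs at 32 (size 1, align 1) → ends 33
pad 3 to align 4 for n_entries
n_entries at 36 (size 4, align 4) → ends 40
blocks at 40 (size 8, align 4) → ends 48
total 48 bytes, alignment 8
— Frame2 —
offset at 0 (size 8, align 8) → ends 8
mtime at 8 (size 2, align 2) → ends 10
attrs at 10 (size 1, align 1) → ends 11
version at 11 (size 13, align 1) → ends 24
reserved at 24 (size 1, align 1) → ends 25
pad 3 to align 4 for blocks
blocks at 28 (size 8, align 4) → ends 36
n_entries at 36 (size 4, align 4) → ends 40
total 40 bytes, alignment 8
48 − 40 = 8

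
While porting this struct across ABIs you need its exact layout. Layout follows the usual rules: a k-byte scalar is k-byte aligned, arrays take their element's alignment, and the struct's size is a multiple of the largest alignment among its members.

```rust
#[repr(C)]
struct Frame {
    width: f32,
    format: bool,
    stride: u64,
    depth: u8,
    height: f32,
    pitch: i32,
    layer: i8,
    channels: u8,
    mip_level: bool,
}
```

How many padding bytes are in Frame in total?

@0: width [4B, align 4] → 4
@4: format [1B, align 1] → 5
+3 pad (align 8)
@8: stride [8B, align 8] → 16
@16: depth [1B, align 1] → 17
+3 pad (align 4)
@20: height [4B, align 4] → 24
@24: pitch [4B, align 4] → 28
@28: layer [1B, align 1] → 29
@29: channels [1B, align 1] → 30
@30: mip_level [1B, align 1] → 31
+1 tail pad (align 8)
size 32, align 8
data bytes 25, size 32 → padding 7

7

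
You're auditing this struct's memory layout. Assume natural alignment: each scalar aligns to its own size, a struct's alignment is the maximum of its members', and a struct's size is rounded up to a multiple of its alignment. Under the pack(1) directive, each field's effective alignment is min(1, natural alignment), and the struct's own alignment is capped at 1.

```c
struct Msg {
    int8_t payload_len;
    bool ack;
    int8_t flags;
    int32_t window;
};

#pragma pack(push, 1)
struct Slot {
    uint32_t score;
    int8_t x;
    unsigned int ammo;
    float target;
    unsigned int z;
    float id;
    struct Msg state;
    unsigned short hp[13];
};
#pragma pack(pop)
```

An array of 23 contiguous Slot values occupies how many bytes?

Msg: 0..1  payload_len  (1B, 1-aligned); 1..2  ack  (1B, 1-aligned); 2..3  flags  (1B, 1-aligned); 3..4  -- padding (1B); 4..8  window  (4B, 4-aligned); sizeof = 8, alignof = 4
0..4  score  (4B, 1-aligned)
4..5  x  (1B, 1-aligned)
5..9  ammo  (4B, 1-aligned)
9..13  target  (4B, 1-aligned)
13..17  z  (4B, 1-aligned)
17..21  id  (4B, 1-aligned)
21..29  state  (8B, 1-aligned)
29..55  hp  (26B, 1-aligned)
sizeof = 55, alignof = 1
array of 23: 23 × 55 = 1265

1265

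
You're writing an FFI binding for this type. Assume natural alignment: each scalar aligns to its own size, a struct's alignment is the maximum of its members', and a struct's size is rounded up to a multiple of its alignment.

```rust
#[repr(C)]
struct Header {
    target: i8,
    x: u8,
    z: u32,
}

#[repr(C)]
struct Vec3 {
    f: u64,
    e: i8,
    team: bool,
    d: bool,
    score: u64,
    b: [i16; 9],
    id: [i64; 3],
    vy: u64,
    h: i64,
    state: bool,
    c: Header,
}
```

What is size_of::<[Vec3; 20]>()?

2080

Header: target at 0 (size 1, align 1) → ends 1; x at 1 (size 1, align 1) → ends 2; pad 2 to align 4 for z; z at 4 (size 4, align 4) → ends 8; total 8 bytes, alignment 4
f at 0 (size 8, align 8) → ends 8
e at 8 (size 1, align 1) → ends 9
team at 9 (size 1, align 1) → ends 10
d at 10 (size 1, align 1) → ends 11
pad 5 to align 8 for score
score at 16 (size 8, align 8) → ends 24
b at 24 (size 18, align 2) → ends 42
pad 6 to align 8 for id
id at 48 (size 24, align 8) → ends 72
vy at 72 (size 8, align 8) → ends 80
h at 80 (size 8, align 8) → ends 88
state at 88 (size 1, align 1) → ends 89
pad 3 to align 4 for c
c at 92 (size 8, align 4) → ends 100
tail pad 4 to reach multiple of 8
total 104 bytes, alignment 8
array of 20: 20 × 104 = 2080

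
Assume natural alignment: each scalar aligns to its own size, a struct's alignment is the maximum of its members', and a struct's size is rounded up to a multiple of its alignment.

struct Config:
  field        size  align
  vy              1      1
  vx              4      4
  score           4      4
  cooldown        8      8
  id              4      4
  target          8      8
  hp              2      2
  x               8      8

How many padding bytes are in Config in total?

0..1  vy  (1B, 1-aligned)
1..4  -- padding (3B)
4..8  vx  (4B, 4-aligned)
8..12  score  (4B, 4-aligned)
12..16  -- padding (4B)
16..24  cooldown  (8B, 8-aligned)
24..28  id  (4B, 4-aligned)
28..32  -- padding (4B)
32..40  target  (8B, 8-aligned)
40..42  hp  (2B, 2-aligned)
42..48  -- padding (6B)
48..56  x  (8B, 8-aligned)
sizeof = 56, alignof = 8
data bytes 39, size 56 → padding 17

17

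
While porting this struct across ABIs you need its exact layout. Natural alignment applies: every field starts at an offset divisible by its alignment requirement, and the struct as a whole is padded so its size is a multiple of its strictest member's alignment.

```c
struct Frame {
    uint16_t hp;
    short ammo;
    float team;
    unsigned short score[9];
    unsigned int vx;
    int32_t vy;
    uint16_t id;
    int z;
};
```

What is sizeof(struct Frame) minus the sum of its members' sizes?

0..2  hp  (2B, 2-aligned)
2..4  ammo  (2B, 2-aligned)
4..8  team  (4B, 4-aligned)
8..26  score  (18B, 2-aligned)
26..28  -- padding (2B)
28..32  vx  (4B, 4-aligned)
32..36  vy  (4B, 4-aligned)
36..38  id  (2B, 2-aligned)
38..40  -- padding (2B)
40..44  z  (4B, 4-aligned)
sizeof = 44, alignof = 4
data bytes 40, size 44 → padding 4

4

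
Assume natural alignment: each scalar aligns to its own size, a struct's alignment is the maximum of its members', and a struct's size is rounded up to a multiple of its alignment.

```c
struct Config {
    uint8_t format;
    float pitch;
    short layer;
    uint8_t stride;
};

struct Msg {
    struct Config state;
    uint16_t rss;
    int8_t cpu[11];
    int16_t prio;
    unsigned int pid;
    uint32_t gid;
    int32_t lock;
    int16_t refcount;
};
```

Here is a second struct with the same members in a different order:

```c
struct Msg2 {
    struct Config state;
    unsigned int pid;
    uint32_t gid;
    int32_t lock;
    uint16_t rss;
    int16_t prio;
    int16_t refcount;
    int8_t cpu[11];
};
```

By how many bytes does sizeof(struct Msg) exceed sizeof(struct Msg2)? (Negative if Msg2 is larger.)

0

Config: @0: format [1B, align 1] → 1; +3 pad (align 4); @4: pitch [4B, align 4] → 8; @8: layer [2B, align 2] → 10; @10: stride [1B, align 1] → 11; +1 tail pad (align 4); size 12, align 4
@0: state [12B, align 4] → 12
@12: rss [2B, align 2] → 14
@14: cpu [11B, align 1] → 25
+1 pad (align 2)
@26: prio [2B, align 2] → 28
@28: pid [4B, align 4] → 32
@32: gid [4B, align 4] → 36
@36: lock [4B, align 4] → 40
@40: refcount [2B, align 2] → 42
+2 tail pad (align 4)
size 44, align 4
— Msg2 —
@0: state [12B, align 4] → 12
@12: pid [4B, align 4] → 16
@16: gid [4B, align 4] → 20
@20: lock [4B, align 4] → 24
@24: rss [2B, align 2] → 26
@26: prio [2B, align 2] → 28
@28: refcount [2B, align 2] → 30
@30: cpu [11B, align 1] → 41
+3 tail pad (align 4)
size 44, align 4
44 − 44 = 0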